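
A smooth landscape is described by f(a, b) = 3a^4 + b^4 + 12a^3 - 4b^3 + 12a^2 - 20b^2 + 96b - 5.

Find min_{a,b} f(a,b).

f(a,b) separates as P(a) + Q(b) − 5, so its minimum is min P + min Q − 5.
P'(a) = 12a(a + 1)(a + 2) vanishes at a ∈ {-2, -1, 0}; Q'(b) = 4(b - 4)(b - 2)(b + 3) vanishes at b ∈ {-3, 2, 4}.
Local minima of P (where P''>0): P(-2)=0, P(0)=0. Local minima of Q: Q(-3)=-279, Q(4)=64.
So the global minimum of f is P(-2) + Q(-3) − 5 = 0 − 279 − 5 = -284, attained at (-2, -3).

-284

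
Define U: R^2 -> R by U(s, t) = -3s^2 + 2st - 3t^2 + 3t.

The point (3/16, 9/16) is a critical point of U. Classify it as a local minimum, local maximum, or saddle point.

The Hessian of U is constant: H = [[-6, 2], [2, -6]].
det(H) = (-6)·(-6) − 2² = 32.
det(H) > 0 and tr(H) = -12 < 0, so H is negative definite and the point is a local maximum.

local maximum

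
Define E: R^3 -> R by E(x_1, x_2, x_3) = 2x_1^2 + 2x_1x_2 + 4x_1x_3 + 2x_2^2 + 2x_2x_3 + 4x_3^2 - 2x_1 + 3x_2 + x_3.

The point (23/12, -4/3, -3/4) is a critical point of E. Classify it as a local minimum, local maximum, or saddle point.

The Hessian is constant: H = [[4, 2, 4], [2, 4, 2], [4, 2, 8]].
Leading principal minors: Δ₁ = 4, Δ₂ = 12, Δ₃ = 48.
All leading minors are positive, so H is positive definite: a local minimum.

local minimum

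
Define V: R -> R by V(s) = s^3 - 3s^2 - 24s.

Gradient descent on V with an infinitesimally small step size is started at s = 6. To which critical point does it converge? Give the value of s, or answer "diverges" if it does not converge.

V'(s) = 3(s - 4)(s + 2), so V'(6) = 48.
Gradient descent moves in the -V' direction, i.e. s is decreasing.
The nearest critical point in that direction is s = 4, where V'' = 18 > 0 (a local minimum). The iterate converges there.

4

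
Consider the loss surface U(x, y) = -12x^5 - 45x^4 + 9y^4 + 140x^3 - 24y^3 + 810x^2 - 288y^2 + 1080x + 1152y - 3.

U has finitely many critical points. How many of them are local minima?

U separates as a function of x plus a function of y, so ∇U=0 decouples.
∂U/∂x = -60(x - 3)(x + 1)(x + 2)(x + 3) = 0 at x ∈ {-3, -2, -1, 3}; ∂U/∂y = 36(y - 4)(y - 2)(y + 4) = 0 at y ∈ {-4, 2, 4}.
The Hessian is diagonal: diag(U_xx, U_yy). Second derivatives: U_xx(-3)=720, U_xx(-2)=-300, U_xx(-1)=480, U_xx(3)=-7200; U_yy(-4)=1728, U_yy(2)=-432, U_yy(4)=576.
Local minima occur where both diagonal entries positive: (-3, -4), (-3, 4), (-1, -4), (-1, 4). Count: 4.

4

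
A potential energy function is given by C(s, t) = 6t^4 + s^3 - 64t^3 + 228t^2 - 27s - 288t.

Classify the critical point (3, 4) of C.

The mixed partial ∂²C/∂s∂t is 0, so the Hessian at any point is diag(C_ss, C_tt) = diag(6s, 24(3t^2 - 16t + 19)).
At (3, 4): H = diag(18, 72).
Both eigenvalues are positive, so H is positive definite: a local minimum.

local minimum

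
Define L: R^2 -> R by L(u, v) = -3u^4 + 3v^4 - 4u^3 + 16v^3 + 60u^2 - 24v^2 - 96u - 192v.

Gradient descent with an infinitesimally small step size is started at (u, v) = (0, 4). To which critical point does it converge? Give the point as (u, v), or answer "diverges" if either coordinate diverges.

(1, 2)

L is separable, so gradient descent decouples: u follows -∂L/∂u, v follows -∂L/∂v.
∂L/∂u = -12(u - 2)(u - 1)(u + 4); at u=0 this is -96, so u increases.
∂L/∂v = 12(v - 2)(v + 2)(v + 4); at v=4 this is 1152, so v decreases.
u converges to its nearest critical value 1 (a local min of the u-part); v converges to 2. The iterate converges to (1, 2).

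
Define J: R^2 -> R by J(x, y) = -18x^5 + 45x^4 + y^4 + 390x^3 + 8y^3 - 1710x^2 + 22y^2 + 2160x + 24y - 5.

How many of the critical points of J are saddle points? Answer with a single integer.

J separates as a function of x plus a function of y, so ∇J=0 decouples.
∂J/∂x = -90(x - 3)(x - 2)(x - 1)(x + 4) = 0 at x ∈ {-4, 1, 2, 3}; ∂J/∂y = 4(y + 1)(y + 2)(y + 3) = 0 at y ∈ {-3, -2, -1}.
The Hessian is diagonal: diag(J_xx, J_yy). Second derivatives: J_xx(-4)=18900, J_xx(1)=-900, J_xx(2)=540, J_xx(3)=-1260; J_yy(-3)=8, J_yy(-2)=-4, J_yy(-1)=8.
Saddle points occur where the two diagonal entries have opposite signs: (-4, -2), (1, -3), (1, -1), (2, -2), (3, -3), (3, -1). Count: 6.

6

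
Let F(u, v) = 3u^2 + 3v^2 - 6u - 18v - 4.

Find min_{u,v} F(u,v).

F(u,v) separates as P(u) + Q(v) − 4, so its minimum is min P + min Q − 4.
P'(u) = 6u - 6 vanishes at u ∈ {1}; Q'(v) = 6v - 18 vanishes at v ∈ {3}.
Local minima of P (where P''>0): P(1)=-3. Local minima of Q: Q(3)=-27.
So the global minimum of F is P(1) + Q(3) − 4 = -3 − 27 − 4 = -34, attained at (1, 3).

-34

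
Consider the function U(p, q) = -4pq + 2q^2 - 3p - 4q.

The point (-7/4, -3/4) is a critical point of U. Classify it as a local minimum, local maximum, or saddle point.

saddle point

The Hessian of U is constant: H = [[0, -4], [-4, 4]].
det(H) = 0·4 − (-4)² = -16.
Since det(H) < 0, H is indefinite and the critical point is a saddle point.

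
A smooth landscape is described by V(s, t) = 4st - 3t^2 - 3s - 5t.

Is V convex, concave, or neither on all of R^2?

neither

V is quadratic, so its Hessian is the constant matrix H = [[0, 4], [4, -6]].
det(H) = -16, tr(H) = -6.
det(H) < 0, so H is indefinite: neither convex nor concave.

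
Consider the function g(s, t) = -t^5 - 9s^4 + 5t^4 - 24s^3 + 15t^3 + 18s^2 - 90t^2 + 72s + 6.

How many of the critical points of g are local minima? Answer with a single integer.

g separates as a function of s plus a function of t, so ∇g=0 decouples.
∂g/∂s = -36(s - 1)(s + 1)(s + 2) = 0 at s ∈ {-2, -1, 1}; ∂g/∂t = -5t(t - 4)(t - 3)(t + 3) = 0 at t ∈ {-3, 0, 3, 4}.
The Hessian is diagonal: diag(g_ss, g_tt). Second derivatives: g_ss(-2)=-108, g_ss(-1)=72, g_ss(1)=-216; g_tt(-3)=630, g_tt(0)=-180, g_tt(3)=90, g_tt(4)=-140.
Local minima occur where both diagonal entries positive: (-1, -3), (-1, 3). Count: 2.

2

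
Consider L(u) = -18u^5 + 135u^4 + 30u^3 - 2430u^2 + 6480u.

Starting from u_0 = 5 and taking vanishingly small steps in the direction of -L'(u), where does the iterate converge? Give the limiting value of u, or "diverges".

L'(u) = -90(u - 4)(u - 3)(u - 2)(u + 3), so L'(5) = -4320.
Gradient descent moves in the -L' direction, i.e. u is increasing.
There is no critical point above u=5, and L' keeps the same sign, so the iterate runs off to +∞.

diverges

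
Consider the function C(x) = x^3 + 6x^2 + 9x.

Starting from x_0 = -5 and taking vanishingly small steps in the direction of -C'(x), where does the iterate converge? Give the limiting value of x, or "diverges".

diverges

C'(x) = 3(x + 1)(x + 3), so C'(-5) = 24.
Gradient descent moves in the -C' direction, i.e. x is decreasing.
There is no critical point below x=-5, and C' keeps the same sign, so the iterate runs off to −∞.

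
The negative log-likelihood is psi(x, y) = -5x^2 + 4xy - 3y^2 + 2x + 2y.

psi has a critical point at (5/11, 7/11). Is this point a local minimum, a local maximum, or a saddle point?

The Hessian of psi is constant: H = [[-10, 4], [4, -6]].
det(H) = (-10)·(-6) − 4² = 44.
det(H) > 0 and tr(H) = -16 < 0, so H is negative definite and the point is a local maximum.

local maximum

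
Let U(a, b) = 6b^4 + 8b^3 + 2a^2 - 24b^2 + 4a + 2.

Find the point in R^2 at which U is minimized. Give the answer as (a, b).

(-1, -2)

U(a,b) separates as P(a) + Q(b) + 2, so its minimum is min P + min Q + 2.
P'(a) = 4a + 4 vanishes at a ∈ {-1}; Q'(b) = 24b(b - 1)(b + 2) vanishes at b ∈ {-2, 0, 1}.
Local minima of P (where P''>0): P(-1)=-2. Local minima of Q: Q(-2)=-64, Q(1)=-10.
So the global minimum of U is P(-1) + Q(-2) + 2 = -2 − 64 + 2 = -64, attained at (-1, -2).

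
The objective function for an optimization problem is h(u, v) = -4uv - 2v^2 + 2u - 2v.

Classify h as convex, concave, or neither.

neither

h is quadratic, so its Hessian is the constant matrix H = [[0, -4], [-4, -4]].
det(H) = -16, tr(H) = -4.
det(H) < 0, so H is indefinite: neither convex nor concave.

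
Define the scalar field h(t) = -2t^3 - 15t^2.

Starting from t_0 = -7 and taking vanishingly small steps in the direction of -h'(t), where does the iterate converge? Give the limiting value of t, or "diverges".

h'(t) = -6t(t + 5), so h'(-7) = -84.
Gradient descent moves in the -h' direction, i.e. t is increasing.
The nearest critical point in that direction is t = -5, where h'' = 30 > 0 (a local minimum). The iterate converges there.

-5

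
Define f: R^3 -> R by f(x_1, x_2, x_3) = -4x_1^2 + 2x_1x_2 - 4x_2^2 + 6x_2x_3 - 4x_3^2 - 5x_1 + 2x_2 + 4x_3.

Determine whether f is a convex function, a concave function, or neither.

concave

f is quadratic, so its Hessian is the constant matrix H = [[-8, 2, 0], [2, -8, 6], [0, 6, -8]].
Leading principal minors: -8, 60, -192.
Signs alternate −, +, − ⇒ H ≺ 0 ⇒ concave.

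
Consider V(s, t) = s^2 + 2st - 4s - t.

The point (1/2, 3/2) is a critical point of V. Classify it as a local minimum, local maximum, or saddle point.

The Hessian of V is constant: H = [[2, 2], [2, 0]].
det(H) = 2·0 − 2² = -4.
Since det(H) < 0, H is indefinite and the critical point is a saddle point.

saddle point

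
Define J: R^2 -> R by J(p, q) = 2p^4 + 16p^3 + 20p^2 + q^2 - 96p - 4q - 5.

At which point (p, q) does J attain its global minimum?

(1, 2)

J(p,q) separates as A(p) + B(q) − 5, so its minimum is min A + min B − 5.
A'(p) = 8(p - 1)(p + 3)(p + 4) vanishes at p ∈ {-4, -3, 1}; B'(q) = 2q - 4 vanishes at q ∈ {2}.
Local minima of A (where A''>0): A(-4)=192, A(1)=-58. Local minima of B: B(2)=-4.
So the global minimum of J is A(1) + B(2) − 5 = -58 − 4 − 5 = -67, attained at (1, 2).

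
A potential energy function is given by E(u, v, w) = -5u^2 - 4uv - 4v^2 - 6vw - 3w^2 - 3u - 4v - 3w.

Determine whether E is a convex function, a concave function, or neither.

concave

E is quadratic, so its Hessian is the constant matrix H = [[-10, -4, 0], [-4, -8, -6], [0, -6, -6]].
Leading principal minors: -10, 64, -24.
Signs alternate −, +, − ⇒ H ≺ 0 ⇒ concave.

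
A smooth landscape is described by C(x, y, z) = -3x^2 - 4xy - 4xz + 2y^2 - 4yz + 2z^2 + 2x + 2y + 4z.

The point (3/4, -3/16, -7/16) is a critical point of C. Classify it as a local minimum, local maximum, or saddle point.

The Hessian is constant: H = [[-6, -4, -4], [-4, 4, -4], [-4, -4, 4]].
Leading principal minors: Δ₁ = -6, Δ₂ = -40, Δ₃ = -256.
The minors fit neither the all-positive nor the alternating-sign pattern, so H is indefinite: a saddle point.

saddle point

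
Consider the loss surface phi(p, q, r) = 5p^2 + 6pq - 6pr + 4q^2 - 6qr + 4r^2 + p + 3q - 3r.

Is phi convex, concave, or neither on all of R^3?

phi is quadratic, so its Hessian is the constant matrix H = [[10, 6, -6], [6, 8, -6], [-6, -6, 8]].
Leading principal minors: 10, 44, 136.
All positive ⇒ H ≻ 0 ⇒ convex.

convex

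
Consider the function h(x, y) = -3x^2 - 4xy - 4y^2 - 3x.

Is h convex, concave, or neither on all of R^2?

h is quadratic, so its Hessian is the constant matrix H = [[-6, -4], [-4, -8]].
det(H) = 32, tr(H) = -14.
det(H) > 0 and tr(H) < 0, so H is negative definite everywhere: concave.

concave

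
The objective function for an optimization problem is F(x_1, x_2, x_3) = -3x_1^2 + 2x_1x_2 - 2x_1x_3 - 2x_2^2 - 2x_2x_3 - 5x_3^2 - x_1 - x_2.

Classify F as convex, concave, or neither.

concave

F is quadratic, so its Hessian is the constant matrix H = [[-6, 2, -2], [2, -4, -2], [-2, -2, -10]].
Leading principal minors: -6, 20, -144.
Signs alternate −, +, − ⇒ H ≺ 0 ⇒ concave.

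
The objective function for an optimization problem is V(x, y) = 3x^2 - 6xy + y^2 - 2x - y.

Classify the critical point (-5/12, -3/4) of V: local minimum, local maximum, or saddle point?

saddle point

The Hessian of V is constant: H = [[6, -6], [-6, 2]].
det(H) = 6·2 − (-6)² = -24.
Since det(H) < 0, H is indefinite and the critical point is a saddle point.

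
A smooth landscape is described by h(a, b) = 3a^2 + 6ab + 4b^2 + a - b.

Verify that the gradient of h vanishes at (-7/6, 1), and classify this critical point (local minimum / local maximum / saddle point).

local minimum

∇h = (6a + 6b + 1, 6a + 8b - 1); substituting (-7/6, 1) gives ∇h = (0, 0), so (-7/6, 1) is indeed a critical point.
The Hessian of h is constant: H = [[6, 6], [6, 8]].
det(H) = 6·8 − 6² = 12.
det(H) > 0 and tr(H) = 14 > 0, so H is positive definite and the point is a local minimum.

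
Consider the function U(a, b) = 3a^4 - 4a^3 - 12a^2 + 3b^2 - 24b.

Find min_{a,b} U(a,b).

U(a,b) separates as P(a) + Q(b), so its minimum is min P + min Q.
P'(a) = 12a(a - 2)(a + 1) vanishes at a ∈ {-1, 0, 2}; Q'(b) = 6b - 24 vanishes at b ∈ {4}.
Local minima of P (where P''>0): P(-1)=-5, P(2)=-32. Local minima of Q: Q(4)=-48.
So the global minimum of U is P(2) + Q(4) = -32 − 48 = -80, attained at (2, 4).

-80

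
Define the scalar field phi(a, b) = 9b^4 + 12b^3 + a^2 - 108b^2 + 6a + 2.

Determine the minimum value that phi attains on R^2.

-574

phi(a,b) separates as P(a) + Q(b) + 2, so its minimum is min P + min Q + 2.
P'(a) = 2a + 6 vanishes at a ∈ {-3}; Q'(b) = 36b(b - 2)(b + 3) vanishes at b ∈ {-3, 0, 2}.
Local minima of P (where P''>0): P(-3)=-9. Local minima of Q: Q(-3)=-567, Q(2)=-192.
So the global minimum of phi is P(-3) + Q(-3) + 2 = -9 − 567 + 2 = -574, attained at (-3, -3).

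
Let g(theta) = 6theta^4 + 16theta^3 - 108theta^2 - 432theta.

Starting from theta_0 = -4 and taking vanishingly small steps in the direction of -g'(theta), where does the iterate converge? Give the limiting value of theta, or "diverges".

g'(theta) = 24(theta - 3)(theta + 2)(theta + 3), so g'(-4) = -336.
Gradient descent moves in the -g' direction, i.e. theta is increasing.
The nearest critical point in that direction is theta = -3, where g'' = 144 > 0 (a local minimum). The iterate converges there.

-3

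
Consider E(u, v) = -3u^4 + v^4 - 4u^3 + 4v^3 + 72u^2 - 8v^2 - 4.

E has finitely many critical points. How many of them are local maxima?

2

E separates as a function of u plus a function of v, so ∇E=0 decouples.
∂E/∂u = -12u(u - 3)(u + 4) = 0 at u ∈ {-4, 0, 3}; ∂E/∂v = 4v(v - 1)(v + 4) = 0 at v ∈ {-4, 0, 1}.
The Hessian is diagonal: diag(E_uu, E_vv). Second derivatives: E_uu(-4)=-336, E_uu(0)=144, E_uu(3)=-252; E_vv(-4)=80, E_vv(0)=-16, E_vv(1)=20.
Local maxima occur where both diagonal entries negative: (-4, 0), (3, 0). Count: 2.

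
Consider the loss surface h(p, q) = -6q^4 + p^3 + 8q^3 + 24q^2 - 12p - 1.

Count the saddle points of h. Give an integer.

h separates as a function of p plus a function of q, so ∇h=0 decouples.
∂h/∂p = 3(p - 2)(p + 2) = 0 at p ∈ {-2, 2}; ∂h/∂q = -24q(q - 2)(q + 1) = 0 at q ∈ {-1, 0, 2}.
The Hessian is diagonal: diag(h_pp, h_qq). Second derivatives: h_pp(-2)=-12, h_pp(2)=12; h_qq(-1)=-72, h_qq(0)=48, h_qq(2)=-144.
Saddle points occur where the two diagonal entries have opposite signs: (-2, 0), (2, -1), (2, 2). Count: 3.

3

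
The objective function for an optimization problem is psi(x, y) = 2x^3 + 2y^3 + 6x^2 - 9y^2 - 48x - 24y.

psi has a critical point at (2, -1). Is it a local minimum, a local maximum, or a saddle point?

saddle point

The mixed partial ∂²psi/∂x∂y is 0, so the Hessian at any point is diag(psi_xx, psi_yy) = diag(12(x + 1), 6(2y - 3)).
At (2, -1): H = diag(36, -30).
The eigenvalues have opposite signs, so H is indefinite: a saddle point.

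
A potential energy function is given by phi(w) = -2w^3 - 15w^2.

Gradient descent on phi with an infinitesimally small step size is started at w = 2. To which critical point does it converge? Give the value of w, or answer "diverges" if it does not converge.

phi'(w) = -6w(w + 5), so phi'(2) = -84.
Gradient descent moves in the -phi' direction, i.e. w is increasing.
There is no critical point above w=2, and phi' keeps the same sign, so the iterate runs off to +∞.

diverges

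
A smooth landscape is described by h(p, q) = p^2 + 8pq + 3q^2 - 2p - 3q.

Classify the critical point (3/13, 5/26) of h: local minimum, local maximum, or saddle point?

The Hessian of h is constant: H = [[2, 8], [8, 6]].
det(H) = 2·6 − 8² = -52.
Since det(H) < 0, H is indefinite and the critical point is a saddle point.

saddle point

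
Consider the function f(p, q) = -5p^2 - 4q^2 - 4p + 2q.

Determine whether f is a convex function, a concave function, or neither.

f is quadratic, so its Hessian is the constant matrix H = [[-10, 0], [0, -8]].
det(H) = 80, tr(H) = -18.
det(H) > 0 and tr(H) < 0, so H is negative definite everywhere: concave.

concave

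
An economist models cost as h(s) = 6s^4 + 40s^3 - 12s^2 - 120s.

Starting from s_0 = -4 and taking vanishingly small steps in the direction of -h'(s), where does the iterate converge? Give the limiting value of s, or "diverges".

-5

h'(s) = 24(s - 1)(s + 1)(s + 5), so h'(-4) = 360.
Gradient descent moves in the -h' direction, i.e. s is decreasing.
The nearest critical point in that direction is s = -5, where h'' = 576 > 0 (a local minimum). The iterate converges there.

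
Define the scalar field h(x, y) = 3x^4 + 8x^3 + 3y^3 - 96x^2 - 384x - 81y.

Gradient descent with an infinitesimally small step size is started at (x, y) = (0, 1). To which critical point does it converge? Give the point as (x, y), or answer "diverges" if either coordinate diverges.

(4, 3)

h is separable, so gradient descent decouples: x follows -∂h/∂x, y follows -∂h/∂y.
∂h/∂x = 12(x - 4)(x + 2)(x + 4); at x=0 this is -384, so x increases.
∂h/∂y = 9(y - 3)(y + 3); at y=1 this is -72, so y increases.
x converges to its nearest critical value 4 (a local min of the x-part); y converges to 3. The iterate converges to (4, 3).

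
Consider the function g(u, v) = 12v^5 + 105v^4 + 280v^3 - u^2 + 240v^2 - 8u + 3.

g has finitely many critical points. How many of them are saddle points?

2

g separates as a function of u plus a function of v, so ∇g=0 decouples.
∂g/∂u = -2(u + 4) = 0 at u ∈ {-4}; ∂g/∂v = 60v(v + 1)(v + 2)(v + 4) = 0 at v ∈ {-4, -2, -1, 0}.
The Hessian is diagonal: diag(g_uu, g_vv). Second derivatives: g_uu(-4)=-2; g_vv(-4)=-1440, g_vv(-2)=240, g_vv(-1)=-180, g_vv(0)=480.
Saddle points occur where the two diagonal entries have opposite signs: (-4, -2), (-4, 0). Count: 2.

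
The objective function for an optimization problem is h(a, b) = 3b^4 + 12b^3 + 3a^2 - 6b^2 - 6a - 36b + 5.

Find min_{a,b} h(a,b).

h(a,b) separates as P(a) + Q(b) + 5, so its minimum is min P + min Q + 5.
P'(a) = 6a - 6 vanishes at a ∈ {1}; Q'(b) = 12(b - 1)(b + 1)(b + 3) vanishes at b ∈ {-3, -1, 1}.
Local minima of P (where P''>0): P(1)=-3. Local minima of Q: Q(-3)=-27, Q(1)=-27.
So the global minimum of h is P(1) + Q(-3) + 5 = -3 − 27 + 5 = -25, attained at (1, -3).

-25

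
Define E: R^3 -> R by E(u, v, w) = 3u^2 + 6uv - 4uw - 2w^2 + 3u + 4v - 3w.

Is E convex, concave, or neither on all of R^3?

E is quadratic, so its Hessian is the constant matrix H = [[6, 6, -4], [6, 0, 0], [-4, 0, -4]].
Leading principal minors: 6, -36, 144.
Neither pattern holds ⇒ H is indefinite ⇒ neither convex nor concave.

neither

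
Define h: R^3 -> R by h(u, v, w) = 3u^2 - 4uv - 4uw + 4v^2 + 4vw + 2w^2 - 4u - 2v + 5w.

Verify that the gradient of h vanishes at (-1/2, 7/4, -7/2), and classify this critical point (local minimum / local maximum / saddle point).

∇h = (6u - 4v - 4w - 4, -4u + 8v + 4w - 2, -4u + 4v + 4w + 5); substituting (-1/2, 7/4, -7/2) gives ∇h = (0, 0, 0), so (-1/2, 7/4, -7/2) is indeed a critical point.
The Hessian is constant: H = [[6, -4, -4], [-4, 8, 4], [-4, 4, 4]].
Leading principal minors: Δ₁ = 6, Δ₂ = 32, Δ₃ = 32.
All leading minors are positive, so H is positive definite: a local minimum.

local minimum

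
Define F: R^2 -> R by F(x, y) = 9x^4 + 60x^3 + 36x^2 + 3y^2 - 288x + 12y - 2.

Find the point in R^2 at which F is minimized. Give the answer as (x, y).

F(x,y) separates as P(x) + Q(y) − 2, so its minimum is min P + min Q − 2.
P'(x) = 36(x - 1)(x + 2)(x + 4) vanishes at x ∈ {-4, -2, 1}; Q'(y) = 6y + 12 vanishes at y ∈ {-2}.
Local minima of P (where P''>0): P(-4)=192, P(1)=-183. Local minima of Q: Q(-2)=-12.
So the global minimum of F is P(1) + Q(-2) − 2 = -183 − 12 − 2 = -197, attained at (1, -2).

(1, -2)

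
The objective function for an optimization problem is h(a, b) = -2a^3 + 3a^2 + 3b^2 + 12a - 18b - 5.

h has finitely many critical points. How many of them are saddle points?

h separates as a function of a plus a function of b, so ∇h=0 decouples.
∂h/∂a = -6(a - 2)(a + 1) = 0 at a ∈ {-1, 2}; ∂h/∂b = 6(b - 3) = 0 at b ∈ {3}.
The Hessian is diagonal: diag(h_aa, h_bb). Second derivatives: h_aa(-1)=18, h_aa(2)=-18; h_bb(3)=6.
Saddle points occur where the two diagonal entries have opposite signs: (2, 3). Count: 1.

1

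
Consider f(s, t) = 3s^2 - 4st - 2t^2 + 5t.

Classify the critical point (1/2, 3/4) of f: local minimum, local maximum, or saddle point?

saddle point

The Hessian of f is constant: H = [[6, -4], [-4, -4]].
det(H) = 6·(-4) − (-4)² = -40.
Since det(H) < 0, H is indefinite and the critical point is a saddle point.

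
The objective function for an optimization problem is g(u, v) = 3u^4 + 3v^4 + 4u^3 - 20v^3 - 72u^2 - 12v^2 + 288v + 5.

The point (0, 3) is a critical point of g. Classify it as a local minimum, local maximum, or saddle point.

The mixed partial ∂²g/∂u∂v is 0, so the Hessian at any point is diag(g_uu, g_vv) = diag(12(3u^2 + 2u - 12), 12(3v^2 - 10v - 2)).
At (0, 3): H = diag(-144, -60).
Both eigenvalues are negative, so H is negative definite: a local maximum.

local maximum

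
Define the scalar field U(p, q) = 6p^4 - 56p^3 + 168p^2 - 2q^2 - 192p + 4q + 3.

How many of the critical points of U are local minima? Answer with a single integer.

U separates as a function of p plus a function of q, so ∇U=0 decouples.
∂U/∂p = 24(p - 4)(p - 2)(p - 1) = 0 at p ∈ {1, 2, 4}; ∂U/∂q = -4(q - 1) = 0 at q ∈ {1}.
The Hessian is diagonal: diag(U_pp, U_qq). Second derivatives: U_pp(1)=72, U_pp(2)=-48, U_pp(4)=144; U_qq(1)=-4.
Local minima occur where both diagonal entries positive: none. Count: 0.

0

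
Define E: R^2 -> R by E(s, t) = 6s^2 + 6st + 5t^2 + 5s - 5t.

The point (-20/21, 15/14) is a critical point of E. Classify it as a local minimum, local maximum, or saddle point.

The Hessian of E is constant: H = [[12, 6], [6, 10]].
det(H) = 12·10 − 6² = 84.
det(H) > 0 and tr(H) = 22 > 0, so H is positive definite and the point is a local minimum.

local minimum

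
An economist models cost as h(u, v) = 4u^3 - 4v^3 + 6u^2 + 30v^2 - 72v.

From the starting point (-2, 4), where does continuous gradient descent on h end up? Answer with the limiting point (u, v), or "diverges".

diverges

h is separable, so gradient descent decouples: u follows -∂h/∂u, v follows -∂h/∂v.
∂h/∂u = 12u(u + 1); at u=-2 this is 24, so u decreases.
∂h/∂v = -12(v - 3)(v - 2); at v=4 this is -24, so v increases.
The u-coordinate has no critical point in that direction and runs off to infinity.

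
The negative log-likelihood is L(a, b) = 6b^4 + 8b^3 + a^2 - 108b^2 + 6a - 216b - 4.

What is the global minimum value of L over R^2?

-931

L(a,b) separates as P(a) + Q(b) − 4, so its minimum is min P + min Q − 4.
P'(a) = 2a + 6 vanishes at a ∈ {-3}; Q'(b) = 24(b - 3)(b + 1)(b + 3) vanishes at b ∈ {-3, -1, 3}.
Local minima of P (where P''>0): P(-3)=-9. Local minima of Q: Q(-3)=-54, Q(3)=-918.
So the global minimum of L is P(-3) + Q(3) − 4 = -9 − 918 − 4 = -931, attained at (-3, 3).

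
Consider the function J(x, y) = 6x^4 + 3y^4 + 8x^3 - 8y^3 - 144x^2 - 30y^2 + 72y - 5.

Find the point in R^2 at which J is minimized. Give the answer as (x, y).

J(x,y) separates as P(x) + Q(y) − 5, so its minimum is min P + min Q − 5.
P'(x) = 24x(x - 3)(x + 4) vanishes at x ∈ {-4, 0, 3}; Q'(y) = 12(y - 3)(y - 1)(y + 2) vanishes at y ∈ {-2, 1, 3}.
Local minima of P (where P''>0): P(-4)=-1280, P(3)=-594. Local minima of Q: Q(-2)=-152, Q(3)=-27.
So the global minimum of J is P(-4) + Q(-2) − 5 = -1280 − 152 − 5 = -1437, attained at (-4, -2).

(-4, -2)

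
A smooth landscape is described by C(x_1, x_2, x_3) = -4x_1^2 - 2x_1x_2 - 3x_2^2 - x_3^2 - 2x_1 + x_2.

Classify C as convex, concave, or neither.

C is quadratic, so its Hessian is the constant matrix H = [[-8, -2, 0], [-2, -6, 0], [0, 0, -2]].
Leading principal minors: -8, 44, -88.
Signs alternate −, +, − ⇒ H ≺ 0 ⇒ concave.

concave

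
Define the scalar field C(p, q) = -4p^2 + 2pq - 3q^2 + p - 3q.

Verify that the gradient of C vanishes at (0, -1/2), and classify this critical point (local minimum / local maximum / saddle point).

∇C = (-8p + 2q + 1, 2p - 6q - 3); substituting (0, -1/2) gives ∇C = (0, 0), so (0, -1/2) is indeed a critical point.
The Hessian of C is constant: H = [[-8, 2], [2, -6]].
det(H) = (-8)·(-6) − 2² = 44.
det(H) > 0 and tr(H) = -14 < 0, so H is negative definite and the point is a local maximum.

local maximum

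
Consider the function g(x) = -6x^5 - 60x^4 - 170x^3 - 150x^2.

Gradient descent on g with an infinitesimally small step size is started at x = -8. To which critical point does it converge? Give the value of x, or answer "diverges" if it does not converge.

g'(x) = -30x(x + 1)(x + 2)(x + 5), so g'(-8) = -30240.
Gradient descent moves in the -g' direction, i.e. x is increasing.
The nearest critical point in that direction is x = -5, where g'' = 1800 > 0 (a local minimum). The iterate converges there.

-5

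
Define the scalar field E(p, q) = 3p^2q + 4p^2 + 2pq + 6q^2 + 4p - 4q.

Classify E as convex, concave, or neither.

The term 3p^2q is cubic, so the Hessian is not constant.
∂²E/∂p² = 6q + 8, which takes both signs as q varies (negative for sufficiently negative q). A diagonal entry of the Hessian changing sign means the Hessian is neither positive- nor negative-semidefinite on all of R^2.

neither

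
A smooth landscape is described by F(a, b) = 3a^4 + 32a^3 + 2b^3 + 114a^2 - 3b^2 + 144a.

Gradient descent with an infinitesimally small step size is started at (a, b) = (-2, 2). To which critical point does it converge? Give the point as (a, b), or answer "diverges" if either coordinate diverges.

(-1, 1)

F is separable, so gradient descent decouples: a follows -∂F/∂a, b follows -∂F/∂b.
∂F/∂a = 12(a + 1)(a + 3)(a + 4); at a=-2 this is -24, so a increases.
∂F/∂b = 6b(b - 1); at b=2 this is 12, so b decreases.
a converges to its nearest critical value -1 (a local min of the a-part); b converges to 1. The iterate converges to (-1, 1).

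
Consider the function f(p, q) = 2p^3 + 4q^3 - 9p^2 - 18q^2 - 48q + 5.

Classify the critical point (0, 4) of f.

The mixed partial ∂²f/∂p∂q is 0, so the Hessian at any point is diag(f_pp, f_qq) = diag(6(2p - 3), 12(2q - 3)).
At (0, 4): H = diag(-18, 60).
The eigenvalues have opposite signs, so H is indefinite: a saddle point.

saddle point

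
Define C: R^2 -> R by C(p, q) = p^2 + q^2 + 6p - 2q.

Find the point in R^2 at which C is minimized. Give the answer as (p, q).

C(p,q) separates as A(p) + B(q), so its minimum is min A + min B.
A'(p) = 2p + 6 vanishes at p ∈ {-3}; B'(q) = 2q - 2 vanishes at q ∈ {1}.
Local minima of A (where A''>0): A(-3)=-9. Local minima of B: B(1)=-1.
So the global minimum of C is A(-3) + B(1) = -9 − 1 = -10, attained at (-3, 1).

(-3, 1)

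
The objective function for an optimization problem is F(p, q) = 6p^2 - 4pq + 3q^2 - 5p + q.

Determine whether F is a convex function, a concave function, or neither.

F is quadratic, so its Hessian is the constant matrix H = [[12, -4], [-4, 6]].
det(H) = 56, tr(H) = 18.
det(H) > 0 and tr(H) > 0, so H is positive definite everywhere: convex.

convex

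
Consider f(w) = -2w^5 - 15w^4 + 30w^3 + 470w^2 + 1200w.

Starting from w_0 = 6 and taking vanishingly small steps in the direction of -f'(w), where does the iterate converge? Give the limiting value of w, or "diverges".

f'(w) = -10(w - 4)(w + 2)(w + 3)(w + 5), so f'(6) = -15840.
Gradient descent moves in the -f' direction, i.e. w is increasing.
There is no critical point above w=6, and f' keeps the same sign, so the iterate runs off to +∞.

diverges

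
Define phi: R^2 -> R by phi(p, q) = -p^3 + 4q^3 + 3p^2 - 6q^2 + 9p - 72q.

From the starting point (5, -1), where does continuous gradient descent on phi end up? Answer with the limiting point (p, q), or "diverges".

phi is separable, so gradient descent decouples: p follows -∂phi/∂p, q follows -∂phi/∂q.
∂phi/∂p = -3(p - 3)(p + 1); at p=5 this is -36, so p increases.
∂phi/∂q = 12(q - 3)(q + 2); at q=-1 this is -48, so q increases.
The p-coordinate has no critical point in that direction and runs off to infinity.

diverges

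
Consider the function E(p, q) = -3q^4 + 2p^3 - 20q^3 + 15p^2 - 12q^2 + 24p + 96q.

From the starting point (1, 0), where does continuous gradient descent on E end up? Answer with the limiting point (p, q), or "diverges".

E is separable, so gradient descent decouples: p follows -∂E/∂p, q follows -∂E/∂q.
∂E/∂p = 6(p + 1)(p + 4); at p=1 this is 60, so p decreases.
∂E/∂q = -12(q - 1)(q + 2)(q + 4); at q=0 this is 96, so q decreases.
p converges to its nearest critical value -1 (a local min of the p-part); q converges to -2. The iterate converges to (-1, -2).

(-1, -2)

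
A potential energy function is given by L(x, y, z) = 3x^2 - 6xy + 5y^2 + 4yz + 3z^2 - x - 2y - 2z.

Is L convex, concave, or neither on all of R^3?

L is quadratic, so its Hessian is the constant matrix H = [[6, -6, 0], [-6, 10, 4], [0, 4, 6]].
Leading principal minors: 6, 24, 48.
All positive ⇒ H ≻ 0 ⇒ convex.

convex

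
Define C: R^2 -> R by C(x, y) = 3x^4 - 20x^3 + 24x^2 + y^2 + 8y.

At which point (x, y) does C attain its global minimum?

(4, -4)

C(x,y) separates as P(x) + Q(y), so its minimum is min P + min Q.
P'(x) = 12x(x - 4)(x - 1) vanishes at x ∈ {0, 1, 4}; Q'(y) = 2y + 8 vanishes at y ∈ {-4}.
Local minima of P (where P''>0): P(0)=0, P(4)=-128. Local minima of Q: Q(-4)=-16.
So the global minimum of C is P(4) + Q(-4) = -128 − 16 = -144, attained at (4, -4).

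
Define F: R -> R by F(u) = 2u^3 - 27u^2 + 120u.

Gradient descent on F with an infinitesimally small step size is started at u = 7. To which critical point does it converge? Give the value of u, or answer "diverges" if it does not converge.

F'(u) = 6(u - 5)(u - 4), so F'(7) = 36.
Gradient descent moves in the -F' direction, i.e. u is decreasing.
The nearest critical point in that direction is u = 5, where F'' = 6 > 0 (a local minimum). The iterate converges there.

5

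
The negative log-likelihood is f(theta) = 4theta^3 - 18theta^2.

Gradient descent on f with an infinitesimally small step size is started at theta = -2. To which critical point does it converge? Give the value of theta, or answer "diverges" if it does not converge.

f'(theta) = 12theta(theta - 3), so f'(-2) = 120.
Gradient descent moves in the -f' direction, i.e. theta is decreasing.
There is no critical point below theta=-2, and f' keeps the same sign, so the iterate runs off to −∞.

diverges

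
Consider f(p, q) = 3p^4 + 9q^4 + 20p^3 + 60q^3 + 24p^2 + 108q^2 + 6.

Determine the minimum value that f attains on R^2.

f(p,q) separates as A(p) + B(q) + 6, so its minimum is min A + min B + 6.
A'(p) = 12p(p + 1)(p + 4) vanishes at p ∈ {-4, -1, 0}; B'(q) = 36q(q + 2)(q + 3) vanishes at q ∈ {-3, -2, 0}.
Local minima of A (where A''>0): A(-4)=-128, A(0)=0. Local minima of B: B(-3)=81, B(0)=0.
So the global minimum of f is A(-4) + B(0) + 6 = -128 + 0 + 6 = -122, attained at (-4, 0).

-122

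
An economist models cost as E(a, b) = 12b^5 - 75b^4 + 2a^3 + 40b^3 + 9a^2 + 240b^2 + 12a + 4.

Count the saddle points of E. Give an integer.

4

E separates as a function of a plus a function of b, so ∇E=0 decouples.
∂E/∂a = 6(a + 1)(a + 2) = 0 at a ∈ {-2, -1}; ∂E/∂b = 60b(b - 4)(b - 2)(b + 1) = 0 at b ∈ {-1, 0, 2, 4}.
The Hessian is diagonal: diag(E_aa, E_bb). Second derivatives: E_aa(-2)=-6, E_aa(-1)=6; E_bb(-1)=-900, E_bb(0)=480, E_bb(2)=-720, E_bb(4)=2400.
Saddle points occur where the two diagonal entries have opposite signs: (-2, 0), (-2, 4), (-1, -1), (-1, 2). Count: 4.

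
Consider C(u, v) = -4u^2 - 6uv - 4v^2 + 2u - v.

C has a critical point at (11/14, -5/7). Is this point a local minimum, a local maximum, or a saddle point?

local maximum

The Hessian of C is constant: H = [[-8, -6], [-6, -8]].
det(H) = (-8)·(-8) − (-6)² = 28.
det(H) > 0 and tr(H) = -16 < 0, so H is negative definite and the point is a local maximum.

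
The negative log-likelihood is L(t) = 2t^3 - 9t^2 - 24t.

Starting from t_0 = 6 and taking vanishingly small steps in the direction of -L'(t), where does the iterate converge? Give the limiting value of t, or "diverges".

L'(t) = 6(t - 4)(t + 1), so L'(6) = 84.
Gradient descent moves in the -L' direction, i.e. t is decreasing.
The nearest critical point in that direction is t = 4, where L'' = 30 > 0 (a local minimum). The iterate converges there.

4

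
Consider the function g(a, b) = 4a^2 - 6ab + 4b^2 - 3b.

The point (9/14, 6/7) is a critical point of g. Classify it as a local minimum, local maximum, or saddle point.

local minimum

The Hessian of g is constant: H = [[8, -6], [-6, 8]].
det(H) = 8·8 − (-6)² = 28.
det(H) > 0 and tr(H) = 16 > 0, so H is positive definite and the point is a local minimum.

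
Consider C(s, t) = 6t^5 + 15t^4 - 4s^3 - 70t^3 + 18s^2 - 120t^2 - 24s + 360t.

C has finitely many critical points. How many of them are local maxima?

C separates as a function of s plus a function of t, so ∇C=0 decouples.
∂C/∂s = -12(s - 2)(s - 1) = 0 at s ∈ {1, 2}; ∂C/∂t = 30(t - 2)(t - 1)(t + 2)(t + 3) = 0 at t ∈ {-3, -2, 1, 2}.
The Hessian is diagonal: diag(C_ss, C_tt). Second derivatives: C_ss(1)=12, C_ss(2)=-12; C_tt(-3)=-600, C_tt(-2)=360, C_tt(1)=-360, C_tt(2)=600.
Local maxima occur where both diagonal entries negative: (2, -3), (2, 1). Count: 2.

2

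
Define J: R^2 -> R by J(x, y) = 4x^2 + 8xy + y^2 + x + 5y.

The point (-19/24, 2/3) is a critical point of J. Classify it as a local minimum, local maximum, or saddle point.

The Hessian of J is constant: H = [[8, 8], [8, 2]].
det(H) = 8·2 − 8² = -48.
Since det(H) < 0, H is indefinite and the critical point is a saddle point.

saddle point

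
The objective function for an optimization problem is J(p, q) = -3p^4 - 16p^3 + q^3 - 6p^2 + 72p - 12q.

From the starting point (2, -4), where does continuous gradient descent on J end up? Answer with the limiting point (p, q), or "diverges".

J is separable, so gradient descent decouples: p follows -∂J/∂p, q follows -∂J/∂q.
∂J/∂p = -12(p - 1)(p + 2)(p + 3); at p=2 this is -240, so p increases.
∂J/∂q = 3(q - 2)(q + 2); at q=-4 this is 36, so q decreases.
The p-coordinate has no critical point in that direction and runs off to infinity.

diverges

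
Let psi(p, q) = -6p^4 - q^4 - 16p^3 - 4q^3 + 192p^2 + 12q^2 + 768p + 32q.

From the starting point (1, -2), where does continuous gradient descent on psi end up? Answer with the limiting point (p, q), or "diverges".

psi is separable, so gradient descent decouples: p follows -∂psi/∂p, q follows -∂psi/∂q.
∂psi/∂p = -24(p - 4)(p + 2)(p + 4); at p=1 this is 1080, so p decreases.
∂psi/∂q = -4(q - 2)(q + 1)(q + 4); at q=-2 this is -32, so q increases.
p converges to its nearest critical value -2 (a local min of the p-part); q converges to -1. The iterate converges to (-2, -1).

(-2, -1)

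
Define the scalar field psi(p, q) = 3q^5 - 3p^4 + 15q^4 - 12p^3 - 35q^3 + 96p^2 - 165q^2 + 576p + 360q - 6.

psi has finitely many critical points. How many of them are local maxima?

psi separates as a function of p plus a function of q, so ∇psi=0 decouples.
∂psi/∂p = -12(p - 4)(p + 3)(p + 4) = 0 at p ∈ {-4, -3, 4}; ∂psi/∂q = 15(q - 2)(q - 1)(q + 3)(q + 4) = 0 at q ∈ {-4, -3, 1, 2}.
The Hessian is diagonal: diag(psi_pp, psi_qq). Second derivatives: psi_pp(-4)=-96, psi_pp(-3)=84, psi_pp(4)=-672; psi_qq(-4)=-450, psi_qq(-3)=300, psi_qq(1)=-300, psi_qq(2)=450.
Local maxima occur where both diagonal entries negative: (-4, -4), (-4, 1), (4, -4), (4, 1). Count: 4.

4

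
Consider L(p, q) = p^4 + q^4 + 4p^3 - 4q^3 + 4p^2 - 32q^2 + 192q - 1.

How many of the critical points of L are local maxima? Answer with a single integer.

L separates as a function of p plus a function of q, so ∇L=0 decouples.
∂L/∂p = 4p(p + 1)(p + 2) = 0 at p ∈ {-2, -1, 0}; ∂L/∂q = 4(q - 4)(q - 3)(q + 4) = 0 at q ∈ {-4, 3, 4}.
The Hessian is diagonal: diag(L_pp, L_qq). Second derivatives: L_pp(-2)=8, L_pp(-1)=-4, L_pp(0)=8; L_qq(-4)=224, L_qq(3)=-28, L_qq(4)=32.
Local maxima occur where both diagonal entries negative: (-1, 3). Count: 1.

1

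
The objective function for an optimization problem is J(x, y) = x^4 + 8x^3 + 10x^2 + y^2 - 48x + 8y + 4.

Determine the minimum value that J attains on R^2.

J(x,y) separates as P(x) + Q(y) + 4, so its minimum is min P + min Q + 4.
P'(x) = 4(x - 1)(x + 3)(x + 4) vanishes at x ∈ {-4, -3, 1}; Q'(y) = 2y + 8 vanishes at y ∈ {-4}.
Local minima of P (where P''>0): P(-4)=96, P(1)=-29. Local minima of Q: Q(-4)=-16.
So the global minimum of J is P(1) + Q(-4) + 4 = -29 − 16 + 4 = -41, attained at (1, -4).

-41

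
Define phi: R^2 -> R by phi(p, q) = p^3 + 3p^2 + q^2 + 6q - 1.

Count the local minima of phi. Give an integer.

phi separates as a function of p plus a function of q, so ∇phi=0 decouples.
∂phi/∂p = 3p(p + 2) = 0 at p ∈ {-2, 0}; ∂phi/∂q = 2(q + 3) = 0 at q ∈ {-3}.
The Hessian is diagonal: diag(phi_pp, phi_qq). Second derivatives: phi_pp(-2)=-6, phi_pp(0)=6; phi_qq(-3)=2.
Local minima occur where both diagonal entries positive: (0, -3). Count: 1.

1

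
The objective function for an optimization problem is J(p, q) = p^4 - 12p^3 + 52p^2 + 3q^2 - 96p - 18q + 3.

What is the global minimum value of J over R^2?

J(p,q) separates as A(p) + B(q) + 3, so its minimum is min A + min B + 3.
A'(p) = 4(p - 4)(p - 3)(p - 2) vanishes at p ∈ {2, 3, 4}; B'(q) = 6q - 18 vanishes at q ∈ {3}.
Local minima of A (where A''>0): A(2)=-64, A(4)=-64. Local minima of B: B(3)=-27.
So the global minimum of J is A(2) + B(3) + 3 = -64 − 27 + 3 = -88, attained at (2, 3).

-88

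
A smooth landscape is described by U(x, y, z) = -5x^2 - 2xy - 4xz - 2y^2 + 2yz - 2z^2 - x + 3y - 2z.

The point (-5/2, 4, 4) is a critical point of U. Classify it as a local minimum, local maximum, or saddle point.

local maximum

The Hessian is constant: H = [[-10, -2, -4], [-2, -4, 2], [-4, 2, -4]].
Leading principal minors: Δ₁ = -10, Δ₂ = 36, Δ₃ = -8.
The minors alternate sign starting negative (−, +, −), so H is negative definite: a local maximum.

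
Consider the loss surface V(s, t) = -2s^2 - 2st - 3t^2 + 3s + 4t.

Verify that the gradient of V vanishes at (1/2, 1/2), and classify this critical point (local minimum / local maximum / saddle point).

local maximum

∇V = (-4s - 2t + 3, -2s - 6t + 4); substituting (1/2, 1/2) gives ∇V = (0, 0), so (1/2, 1/2) is indeed a critical point.
The Hessian of V is constant: H = [[-4, -2], [-2, -6]].
det(H) = (-4)·(-6) − (-2)² = 20.
det(H) > 0 and tr(H) = -10 < 0, so H is negative definite and the point is a local maximum.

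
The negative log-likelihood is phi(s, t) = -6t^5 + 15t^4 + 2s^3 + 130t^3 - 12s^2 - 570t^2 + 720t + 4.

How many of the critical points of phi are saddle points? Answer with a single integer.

phi separates as a function of s plus a function of t, so ∇phi=0 decouples.
∂phi/∂s = 6s(s - 4) = 0 at s ∈ {0, 4}; ∂phi/∂t = -30(t - 3)(t - 2)(t - 1)(t + 4) = 0 at t ∈ {-4, 1, 2, 3}.
The Hessian is diagonal: diag(phi_ss, phi_tt). Second derivatives: phi_ss(0)=-24, phi_ss(4)=24; phi_tt(-4)=6300, phi_tt(1)=-300, phi_tt(2)=180, phi_tt(3)=-420.
Saddle points occur where the two diagonal entries have opposite signs: (0, -4), (0, 2), (4, 1), (4, 3). Count: 4.

4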